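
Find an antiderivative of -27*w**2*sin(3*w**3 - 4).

Let u = 3*w**3 - 4, so du = (9*w**2) dw.
Rewriting, the integral becomes -3·∫ sin(u) du = -3·-cos(u).
Substituting back, u = 3*w**3 - 4.

3*cos(3*w**3 - 4) + C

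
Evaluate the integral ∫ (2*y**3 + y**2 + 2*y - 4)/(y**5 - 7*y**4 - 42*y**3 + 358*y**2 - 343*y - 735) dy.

Factor the denominator: (y - 7)*(y - 5)*(y - 3)*(y + 1)*(y + 7).
Partial-fraction decomposition: -131/(2016*(y + 7)) + 7/(1152*(y + 1)) + 13/(64*(y - 3)) - 281/(288*(y - 5)) + 745/(896*(y - 7)).
Integrate each term: A/(y−a) contributes A·log|y−a|.

745*log(y - 7)/896 - 281*log(y - 5)/288 + 13*log(y - 3)/64 + 7*log(y + 1)/1152 - 131*log(y + 7)/2016 + C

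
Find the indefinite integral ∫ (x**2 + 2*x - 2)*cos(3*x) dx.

x**2*sin(3*x)/3 + 2*x*sin(3*x)/3 + 2*x*cos(3*x)/9 - 20*sin(3*x)/27 + 2*cos(3*x)/9 + C

Use integration by parts with u = x**2 + 2*x - 2, dv = cos(3*x) dx, so v = sin(3*x)/3.
Apply parts 2 times (tabular method): alternate signs, differentiate u down to 0, integrate dv up.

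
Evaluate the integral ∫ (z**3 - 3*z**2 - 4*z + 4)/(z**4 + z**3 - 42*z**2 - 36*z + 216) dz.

Factor the denominator: (z - 6)*(z - 2)*(z + 3)*(z + 6).
Partial-fraction decomposition: 37/(36*(z + 6)) - 38/(135*(z + 3)) + 1/(20*(z - 2)) + 11/(54*(z - 6)).
Integrate each term: A/(z−a) contributes A·log|z−a|.

11*log(z - 6)/54 + log(z - 2)/20 - 38*log(z + 3)/135 + 37*log(z + 6)/36 + C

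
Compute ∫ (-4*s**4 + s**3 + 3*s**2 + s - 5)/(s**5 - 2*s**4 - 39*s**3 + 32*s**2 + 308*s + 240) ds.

-4859*log(s - 6)/1232 + 913*log(s - 4)/540 - 2*log(s + 1)/35 + 67*log(s + 2)/144 - 640*log(s + 5)/297 + C

Factor the denominator: (s - 6)*(s - 4)*(s + 1)*(s + 2)*(s + 5).
Partial-fraction decomposition: -640/(297*(s + 5)) + 67/(144*(s + 2)) - 2/(35*(s + 1)) + 913/(540*(s - 4)) - 4859/(1232*(s - 6)).
Integrate each term: A/(s−a) contributes A·log|s−a|.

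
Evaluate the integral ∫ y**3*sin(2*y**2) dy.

Let u = y², du = 2y dy; rewrite as (1/2)∫ u^1·sin(2u) du.
Now integrate by parts 1 time.

-y**2*cos(2*y**2)/4 + sin(2*y**2)/8 + C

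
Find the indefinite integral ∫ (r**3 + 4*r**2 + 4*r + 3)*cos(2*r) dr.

r**3*sin(2*r)/2 + 2*r**2*sin(2*r) + 3*r**2*cos(2*r)/4 + 5*r*sin(2*r)/4 + 2*r*cos(2*r) + sin(2*r)/2 + 5*cos(2*r)/8 + C

Use integration by parts with u = r**3 + 4*r**2 + 4*r + 3, dv = cos(2*r) dr, so v = sin(2*r)/2.
Apply parts 3 times (tabular method): alternate signs, differentiate u down to 0, integrate dv up.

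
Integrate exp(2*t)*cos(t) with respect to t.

Let I denote the integral. Integrate by parts with u = cos(t), dv = exp(2*t) dt, so v = exp(2*t)/2: I = exp(2*t)*cos(t)/2 + (1/2)·∫ exp(2*t)*sin(t) dt.
Apply parts again with u = sin(t), dv = exp(2*t) dt: ∫ exp(2*t)*sin(t) dt = exp(2*t)*sin(t)/2 − (1/2)·I. Substituting back brings back I: I = exp(2*t)*sin(t)/4 + exp(2*t)*cos(t)/2 − (1/4)·I.
Solving for I: (1 + 1/4)·I equals the remaining terms, so I = (4/5)·(exp(2*t)*sin(t)/4 + exp(2*t)*cos(t)/2).

exp(2*t)*sin(t)/5 + 2*exp(2*t)*cos(t)/5 + C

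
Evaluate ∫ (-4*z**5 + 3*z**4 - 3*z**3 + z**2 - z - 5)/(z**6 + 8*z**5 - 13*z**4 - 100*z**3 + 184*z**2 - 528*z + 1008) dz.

-809*log(z - 3)/1170 + 107*log(z - 2)/576 + 35677*log(z + 6)/2880 - 75511*log(z + 7)/4770 - 2853*log(z**2 + 4)/110240 + 374*atan(z/2)/3445 + C

Factor the denominator: (z - 3)*(z - 2)*(z + 6)*(z + 7)*(z**2 + 4).
Partial-fraction decomposition: -(2853*z - 11968)/(55120*(z**2 + 4)) - 75511/(4770*(z + 7)) + 35677/(2880*(z + 6)) + 107/(576*(z - 2)) - 809/(1170*(z - 3)).
Integrate each term; A/(z−a) gives A·log|z−a|; the (Bz+D)/(z²+p²) term gives a log and an atan.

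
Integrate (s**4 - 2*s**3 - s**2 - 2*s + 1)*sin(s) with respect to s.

-s**4*cos(s) + 4*s**3*sin(s) + 2*s**3*cos(s) - 6*s**2*sin(s) + 13*s**2*cos(s) - 26*s*sin(s) - 10*s*cos(s) + 10*sin(s) - 27*cos(s) + C

Use integration by parts with u = s**4 - 2*s**3 - s**2 - 2*s + 1, dv = sin(s) ds, so v = -cos(s).
Apply parts 4 times (tabular method): alternate signs, differentiate u down to 0, integrate dv up.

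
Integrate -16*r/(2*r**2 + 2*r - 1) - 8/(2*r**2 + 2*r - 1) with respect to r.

Let u = 2*r**2 + 2*r - 1, so du = (4*r + 2) dr.
Rewriting, the integral becomes -4·∫ 1/u du = -4·log(u).
Substituting back, u = 2*r**2 + 2*r - 1.

-4*log(2*r**2 + 2*r - 1) + C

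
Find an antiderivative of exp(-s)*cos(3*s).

3*exp(-s)*sin(3*s)/10 - exp(-s)*cos(3*s)/10 + C

Let I denote the integral. Integrate by parts with u = cos(3*s), dv = exp(-s) ds, so v = -exp(-s): I = -exp(-s)*cos(3*s) − 3·∫ exp(-s)*sin(3*s) ds.
Apply parts again with u = sin(3*s), dv = exp(-s) ds: ∫ exp(-s)*sin(3*s) ds = -exp(-s)*sin(3*s) + 3·I. Substituting back brings back I: I = 3*exp(-s)*sin(3*s) - exp(-s)*cos(3*s) − 9·I.
Solving for I: (1 + 9)·I equals the remaining terms, so I = (1/10)·(3*exp(-s)*sin(3*s) - exp(-s)*cos(3*s)).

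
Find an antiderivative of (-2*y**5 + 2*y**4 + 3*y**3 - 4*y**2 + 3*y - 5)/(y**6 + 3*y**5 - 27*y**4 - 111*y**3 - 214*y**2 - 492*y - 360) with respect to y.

-12443*log(y - 6)/27720 + 11*log(y + 1)/280 + 517*log(y + 3)/468 - 7005*log(y + 5)/2552 + 751*log(y**2 + 4)/30160 + 2429*atan(y/2)/15080 + C

Factor the denominator: (y - 6)*(y + 1)*(y + 3)*(y + 5)*(y**2 + 4).
Partial-fraction decomposition: (751*y + 4858)/(15080*(y**2 + 4)) - 7005/(2552*(y + 5)) + 517/(468*(y + 3)) + 11/(280*(y + 1)) - 12443/(27720*(y - 6)).
Integrate each term; A/(y−a) gives A·log|y−a|; the (By+D)/(y²+p²) term gives a log and an atan.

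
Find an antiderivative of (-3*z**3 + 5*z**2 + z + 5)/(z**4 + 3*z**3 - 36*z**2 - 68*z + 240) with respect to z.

-80*log(z - 5)/99 - log(z - 2)/48 + 91*log(z + 4)/36 - 827*log(z + 6)/176 + C

Factor the denominator: (z - 5)*(z - 2)*(z + 4)*(z + 6).
Partial-fraction decomposition: -827/(176*(z + 6)) + 91/(36*(z + 4)) - 1/(48*(z - 2)) - 80/(99*(z - 5)).
Integrate each term: A/(z−a) contributes A·log|z−a|.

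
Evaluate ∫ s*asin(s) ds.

Use integration by parts with u = arcsin(s), dv = s ds.
Then du = 1/sqrt(-s**2 + 1) ds.

s**2*asin(s)/2 + s*sqrt(-s**2 + 1)/4 - asin(s)/4 + C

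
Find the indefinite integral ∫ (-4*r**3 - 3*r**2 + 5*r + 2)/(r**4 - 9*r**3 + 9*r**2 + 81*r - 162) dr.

-940*log(r - 6)/81 + 211*log(r - 3)/27 - 17*log(r + 3)/81 - 59/(9*r - 27) + C

Factor the denominator: (r - 6)*(r - 3)**2*(r + 3).
Partial-fraction decomposition: -17/(81*(r + 3)) + 211/(27*(r - 3)) + 59/(9*(r - 3)**2) - 940/(81*(r - 6)).
Integrate each term; A/(r−a) gives A·log|r−a|; A/(r−a)² gives −A/(r−a).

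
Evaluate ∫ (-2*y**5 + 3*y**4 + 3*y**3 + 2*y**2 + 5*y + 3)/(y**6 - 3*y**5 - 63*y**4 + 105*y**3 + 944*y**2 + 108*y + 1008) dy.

-971*log(y - 7)/275 + 3637*log(y - 6)/1480 + 2639*log(y + 4)/3740 - 483*log(y + 6)/296 - 3*log(y**2 + 1)/15725 + 58*atan(y)/15725 + C

Factor the denominator: (y - 7)*(y - 6)*(y + 4)*(y + 6)*(y**2 + 1).
Partial-fraction decomposition: -2*(3*y - 29)/(15725*(y**2 + 1)) - 483/(296*(y + 6)) + 2639/(3740*(y + 4)) + 3637/(1480*(y - 6)) - 971/(275*(y - 7)).
Integrate each term; A/(y−a) gives A·log|y−a|; the (By+D)/(y²+p²) term gives a log and an atan.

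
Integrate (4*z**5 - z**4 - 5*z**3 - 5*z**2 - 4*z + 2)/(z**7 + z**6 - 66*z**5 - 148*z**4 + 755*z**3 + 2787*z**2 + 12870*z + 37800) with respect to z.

20947*log(z - 7)/30624 - 14263*log(z - 6)/27225 - 2047*log(z + 4)/1375 + 4364387*log(z + 5)/3357024 + 1076317*log(z**2 + 9)/75429000 + 1164569*atan(z/3)/37714500 - 4201/(1496*z + 7480) + C

Factor the denominator: (z - 7)*(z - 6)*(z + 4)*(z + 5)**2*(z**2 + 9).
Partial-fraction decomposition: (1076317*z + 3493707)/(37714500*(z**2 + 9)) + 4364387/(3357024*(z + 5)) + 4201/(1496*(z + 5)**2) - 2047/(1375*(z + 4)) - 14263/(27225*(z - 6)) + 20947/(30624*(z - 7)).
Integrate each term; A/(z−a) gives A·log|z−a|; the (Bz+D)/(z²+p²) term gives a log and an atan.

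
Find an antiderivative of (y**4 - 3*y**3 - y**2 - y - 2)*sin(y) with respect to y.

Use integration by parts with u = y**4 - 3*y**3 - y**2 - y - 2, dv = sin(y) dy, so v = -cos(y).
Apply parts 4 times (tabular method): alternate signs, differentiate u down to 0, integrate dv up.

-y**4*cos(y) + 4*y**3*sin(y) + 3*y**3*cos(y) - 9*y**2*sin(y) + 13*y**2*cos(y) - 26*y*sin(y) - 17*y*cos(y) + 17*sin(y) - 24*cos(y) + C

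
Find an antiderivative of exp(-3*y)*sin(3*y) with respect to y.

-exp(-3*y)*sin(3*y)/6 - exp(-3*y)*cos(3*y)/6 + C

Let I denote the integral. Integrate by parts with u = sin(3*y), dv = exp(-3*y) dy, so v = -exp(-3*y)/3: I = -exp(-3*y)*sin(3*y)/3 + ∫ exp(-3*y)*cos(3*y) dy.
Apply parts again with u = cos(3*y), dv = exp(-3*y) dy: ∫ exp(-3*y)*cos(3*y) dy = -exp(-3*y)*cos(3*y)/3 − I. Substituting back brings back I: I = -exp(-3*y)*sin(3*y)/3 - exp(-3*y)*cos(3*y)/3 − I.
Solving for I: (1 + 1)·I equals the remaining terms, so I = (1/2)·(-exp(-3*y)*sin(3*y)/3 - exp(-3*y)*cos(3*y)/3).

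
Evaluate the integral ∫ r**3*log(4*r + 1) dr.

Use integration by parts with u = log(4*r + 1), dv = r**3 dr.
Then du = 4/(4*r + 1) dr and v = r**4/4.

r**4*log(4*r + 1)/4 - r**4/16 + r**3/48 - r**2/128 + r/256 - log(4*r + 1)/1024 + C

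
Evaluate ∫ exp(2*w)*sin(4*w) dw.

exp(2*w)*sin(4*w)/10 - exp(2*w)*cos(4*w)/5 + C

Let I denote the integral. Integrate by parts with u = sin(4*w), dv = exp(2*w) dw, so v = exp(2*w)/2: I = exp(2*w)*sin(4*w)/2 − 2·∫ exp(2*w)*cos(4*w) dw.
Apply parts again with u = cos(4*w), dv = exp(2*w) dw: ∫ exp(2*w)*cos(4*w) dw = exp(2*w)*cos(4*w)/2 + 2·I. Substituting back brings back I: I = exp(2*w)*sin(4*w)/2 - exp(2*w)*cos(4*w) − 4·I.
Solving for I: (1 + 4)·I equals the remaining terms, so I = (1/5)·(exp(2*w)*sin(4*w)/2 - exp(2*w)*cos(4*w)).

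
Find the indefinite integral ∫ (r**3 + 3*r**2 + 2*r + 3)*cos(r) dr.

r**3*sin(r) + 3*r**2*sin(r) + 3*r**2*cos(r) - 4*r*sin(r) + 6*r*cos(r) - 3*sin(r) - 4*cos(r) + C

Use integration by parts with u = r**3 + 3*r**2 + 2*r + 3, dv = cos(r) dr, so v = sin(r).
Apply parts 3 times (tabular method): alternate signs, differentiate u down to 0, integrate dv up.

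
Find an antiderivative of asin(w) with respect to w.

Use integration by parts with u = arcsin(w), dv = dw.
Then du = 1/sqrt(-w**2 + 1) dw.

w*asin(w) + sqrt(-w**2 + 1) + C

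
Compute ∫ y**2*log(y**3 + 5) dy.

Let u = y**3 + 5, so du = (3*y**2) dy.
The integral becomes (1/3)·∫ log(u) du; integrate by parts with u′=log(u), dv′=du.

y**3*log(y**3 + 5)/3 - y**3/3 + 5*log(y**3 + 5)/3 + C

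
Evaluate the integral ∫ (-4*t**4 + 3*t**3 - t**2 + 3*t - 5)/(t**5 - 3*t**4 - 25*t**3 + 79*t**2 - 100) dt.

Factor the denominator: (t - 5)*(t - 2)**2*(t + 1)*(t + 5).
Partial-fraction decomposition: -73/(49*(t + 5)) + 2/(27*(t + 1)) + 608/(441*(t - 2)) + 43/(63*(t - 2)**2) - 107/(27*(t - 5)).
Integrate each term; A/(t−a) gives A·log|t−a|; A/(t−a)² gives −A/(t−a).

-107*log(t - 5)/27 + 608*log(t - 2)/441 + 2*log(t + 1)/27 - 73*log(t + 5)/49 - 43/(63*t - 126) + C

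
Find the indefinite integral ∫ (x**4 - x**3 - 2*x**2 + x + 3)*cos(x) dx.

Use integration by parts with u = x**4 - x**3 - 2*x**2 + x + 3, dv = cos(x) dx, so v = sin(x).
Apply parts 4 times (tabular method): alternate signs, differentiate u down to 0, integrate dv up.

x**4*sin(x) - x**3*sin(x) + 4*x**3*cos(x) - 14*x**2*sin(x) - 3*x**2*cos(x) + 7*x*sin(x) - 28*x*cos(x) + 31*sin(x) + 7*cos(x) + C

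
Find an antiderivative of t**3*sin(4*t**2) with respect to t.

Let u = t², du = 2t dt; rewrite as (1/2)∫ u^1·sin(4u) du.
Now integrate by parts 1 time.

-t**2*cos(4*t**2)/8 + sin(4*t**2)/32 + C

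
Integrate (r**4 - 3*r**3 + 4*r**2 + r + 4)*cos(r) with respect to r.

r**4*sin(r) - 3*r**3*sin(r) + 4*r**3*cos(r) - 8*r**2*sin(r) - 9*r**2*cos(r) + 19*r*sin(r) - 16*r*cos(r) + 20*sin(r) + 19*cos(r) + C

Use integration by parts with u = r**4 - 3*r**3 + 4*r**2 + r + 4, dv = cos(r) dr, so v = sin(r).
Apply parts 4 times (tabular method): alternate signs, differentiate u down to 0, integrate dv up.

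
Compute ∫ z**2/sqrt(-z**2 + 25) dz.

Substitute z = 5·sin(θ), so dz = 5·cos(θ) dθ and the radical becomes sqrt(-z**2 + 25) = 5·cos(θ) by the Pythagorean identity.
Integrate the resulting trig expression in θ, then back-substitute θ = asin(z/5), sin(θ) = z/5, cos(θ) = sqrt(-z**2 + 25)/5 (absorbing any constant into C).

-z*sqrt(-z**2 + 25)/2 + 25*asin(z/5)/2 + C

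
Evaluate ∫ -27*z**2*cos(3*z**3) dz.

-3*sin(3*z**3) + C

Let u = 3*z**3, so du = (9*z**2) dz.
Rewriting, the integral becomes -3·∫ cos(u) du = -3·sin(u).
Substituting back, u = 3*z**3.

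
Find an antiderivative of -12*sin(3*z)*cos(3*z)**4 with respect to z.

4*cos(3*z)**5/5 + C

Let u = cos(3*z), so du = (-3*sin(3*z)) dz.
Rewriting, the integral becomes 4·∫ u^4 du = 4·u^5/5.
Substituting back, u = cos(3*z).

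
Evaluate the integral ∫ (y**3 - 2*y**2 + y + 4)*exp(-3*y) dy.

Use integration by parts with u = y**3 - 2*y**2 + y + 4, dv = exp(-3*y) dy, so v = -exp(-3*y)/3.
Apply parts 3 times (tabular method): alternate signs, differentiate u down to 0, integrate dv up.

(-9*y**3 + 9*y**2 - 3*y - 37)*exp(-3*y)/27 + C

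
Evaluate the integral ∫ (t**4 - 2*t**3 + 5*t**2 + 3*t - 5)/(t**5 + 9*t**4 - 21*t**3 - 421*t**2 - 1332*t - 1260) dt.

19*log(t - 7)/135 - 41*log(t + 2)/108 + 83*log(t + 3)/30 - 245*log(t + 5)/18 + 145*log(t + 6)/12 + C

Factor the denominator: (t - 7)*(t + 2)*(t + 3)*(t + 5)*(t + 6).
Partial-fraction decomposition: 145/(12*(t + 6)) - 245/(18*(t + 5)) + 83/(30*(t + 3)) - 41/(108*(t + 2)) + 19/(135*(t - 7)).
Integrate each term: A/(t−a) contributes A·log|t−a|.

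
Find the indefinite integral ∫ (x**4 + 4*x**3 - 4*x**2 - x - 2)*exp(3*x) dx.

Use integration by parts with u = x**4 + 4*x**3 - 4*x**2 - x - 2, dv = exp(3*x) dx, so v = exp(3*x)/3.
Apply parts 4 times (tabular method): alternate signs, differentiate u down to 0, integrate dv up.

(27*x**4 + 72*x**3 - 180*x**2 + 93*x - 85)*exp(3*x)/81 + C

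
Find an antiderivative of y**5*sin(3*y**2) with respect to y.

Let u = y², du = 2y dy; rewrite as (1/2)∫ u^2·sin(3u) du.
Now integrate by parts 2 times.

-y**4*cos(3*y**2)/6 + y**2*sin(3*y**2)/9 + cos(3*y**2)/27 + C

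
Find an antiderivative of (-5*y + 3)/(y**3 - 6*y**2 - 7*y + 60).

-11*log(y - 5)/4 + 17*log(y - 4)/7 + 9*log(y + 3)/28 + C

Factor the denominator: (y - 5)*(y - 4)*(y + 3).
Partial-fraction decomposition: 9/(28*(y + 3)) + 17/(7*(y - 4)) - 11/(4*(y - 5)).
Integrate each term: A/(y−a) contributes A·log|y−a|.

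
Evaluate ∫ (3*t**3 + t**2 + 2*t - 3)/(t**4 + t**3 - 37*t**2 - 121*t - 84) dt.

Factor the denominator: (t - 7)*(t + 1)*(t + 3)*(t + 4).
Partial-fraction decomposition: 17/(3*(t + 4)) - 81/(20*(t + 3)) + 7/(48*(t + 1)) + 99/(80*(t - 7)).
Integrate each term: A/(t−a) contributes A·log|t−a|.

99*log(t - 7)/80 + 7*log(t + 1)/48 - 81*log(t + 3)/20 + 17*log(t + 4)/3 + C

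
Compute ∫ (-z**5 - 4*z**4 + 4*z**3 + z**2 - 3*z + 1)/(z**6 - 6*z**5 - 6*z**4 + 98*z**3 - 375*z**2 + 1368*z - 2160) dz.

Factor the denominator: (z - 4)**2*(z - 3)*(z + 5)*(z**2 + 9).
Partial-fraction decomposition: 2*(8909*z - 26814)/(95625*(z**2 + 9)) - 83/(11016*(z + 5)) - 229/(72*(z - 3)) + 101339/(50625*(z - 4)) - 1787/(225*(z - 4)**2).
Integrate each term; A/(z−a) gives A·log|z−a|; the (Bz+D)/(z²+p²) term gives a log and an atan.

101339*log(z - 4)/50625 - 229*log(z - 3)/72 - 83*log(z + 5)/11016 + 8909*log(z**2 + 9)/95625 - 17876*atan(z/3)/95625 + 1787/(225*z - 900) + C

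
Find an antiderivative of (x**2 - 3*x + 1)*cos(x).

Use integration by parts with u = x**2 - 3*x + 1, dv = cos(x) dx, so v = sin(x).
Apply parts 2 times (tabular method): alternate signs, differentiate u down to 0, integrate dv up.

x**2*sin(x) - 3*x*sin(x) + 2*x*cos(x) - sin(x) - 3*cos(x) + C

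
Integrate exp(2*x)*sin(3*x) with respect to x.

2*exp(2*x)*sin(3*x)/13 - 3*exp(2*x)*cos(3*x)/13 + C

Let I denote the integral. Integrate by parts with u = sin(3*x), dv = exp(2*x) dx, so v = exp(2*x)/2: I = exp(2*x)*sin(3*x)/2 − (3/2)·∫ exp(2*x)*cos(3*x) dx.
Apply parts again with u = cos(3*x), dv = exp(2*x) dx: ∫ exp(2*x)*cos(3*x) dx = exp(2*x)*cos(3*x)/2 + (3/2)·I. Substituting back brings back I: I = exp(2*x)*sin(3*x)/2 - 3*exp(2*x)*cos(3*x)/4 − (9/4)·I.
Solving for I: (1 + 9/4)·I equals the remaining terms, so I = (4/13)·(exp(2*x)*sin(3*x)/2 - 3*exp(2*x)*cos(3*x)/4).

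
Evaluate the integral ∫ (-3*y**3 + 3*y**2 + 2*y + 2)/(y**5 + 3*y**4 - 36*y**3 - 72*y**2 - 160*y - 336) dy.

Factor the denominator: (y - 6)*(y + 2)*(y + 7)*(y**2 + 4).
Partial-fraction decomposition: -(223*y + 188)/(2120*(y**2 + 4)) + 1164/(3445*(y + 7)) - 17/(160*(y + 2)) - 263/(2080*(y - 6)).
Integrate each term; A/(y−a) gives A·log|y−a|; the (By+D)/(y²+p²) term gives a log and an atan.

-263*log(y - 6)/2080 - 17*log(y + 2)/160 + 1164*log(y + 7)/3445 - 223*log(y**2 + 4)/4240 - 47*atan(y/2)/1060 + C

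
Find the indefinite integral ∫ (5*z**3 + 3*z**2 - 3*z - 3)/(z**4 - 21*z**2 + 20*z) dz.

Factor the denominator: z*(z - 4)*(z - 1)*(z + 5).
Partial-fraction decomposition: 269/(135*(z + 5)) - 1/(9*(z - 1)) + 353/(108*(z - 4)) - 3/(20*z).
Integrate each term: A/(z−a) contributes A·log|z−a|.

-3*log(z)/20 + 353*log(z - 4)/108 - log(z - 1)/9 + 269*log(z + 5)/135 + C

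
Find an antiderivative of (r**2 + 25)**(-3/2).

Substitute r = 5·tan(θ), so dr = 5·sec(θ)^2 dθ and the radical becomes sqrt(r**2 + 25) = 5·sec(θ) by the Pythagorean identity.
Integrate the resulting trig expression in θ, then back-substitute tan(θ) = r/5, sec(θ) = sqrt(r**2 + 25)/5 (absorbing any constant into C).

r/(25*sqrt(r**2 + 25)) + C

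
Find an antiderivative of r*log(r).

Use integration by parts with u = log(r), dv = r dr.
Then du = 1/r dr and v = r**2/2.

r**2*log(r)/2 - r**2/4 + C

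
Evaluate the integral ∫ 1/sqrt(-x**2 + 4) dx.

Substitute x = 2·sin(θ), so dx = 2·cos(θ) dθ and the radical becomes sqrt(-x**2 + 4) = 2·cos(θ) by the Pythagorean identity.
Integrate the resulting trig expression in θ, then back-substitute θ = asin(x/2), sin(θ) = x/2, cos(θ) = sqrt(-x**2 + 4)/2 (absorbing any constant into C).

asin(x/2) + C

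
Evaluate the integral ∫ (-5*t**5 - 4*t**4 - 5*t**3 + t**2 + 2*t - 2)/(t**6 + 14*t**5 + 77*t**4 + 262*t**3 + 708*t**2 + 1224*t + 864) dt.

Factor the denominator: (t + 2)**2*(t + 4)*(t + 6)*(t**2 + 9).
Partial-fraction decomposition: (31816*t + 22701)/(38025*(t**2 + 9)) - 17399/(720*(t + 6)) + 2211/(100*(t + 4)) - 10225/(2704*(t + 2)) + 67/(52*(t + 2)**2).
Integrate each term; A/(t−a) gives A·log|t−a|; the (Bt+D)/(t²+p²) term gives a log and an atan.

-10225*log(t + 2)/2704 + 2211*log(t + 4)/100 - 17399*log(t + 6)/720 + 15908*log(t**2 + 9)/38025 + 7567*atan(t/3)/38025 - 67/(52*t + 104) + C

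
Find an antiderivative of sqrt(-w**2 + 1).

w*sqrt(-w**2 + 1)/2 + asin(w)/2 + C

Substitute w = sin(θ), so dw = cos(θ) dθ and the radical becomes sqrt(-w**2 + 1) = cos(θ) by the Pythagorean identity.
Integrate the resulting trig expression in θ, then back-substitute θ = asin(w), sin(θ) = w, cos(θ) = sqrt(-w**2 + 1) (absorbing any constant into C).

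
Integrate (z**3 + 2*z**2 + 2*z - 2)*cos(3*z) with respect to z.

Use integration by parts with u = z**3 + 2*z**2 + 2*z - 2, dv = cos(3*z) dz, so v = sin(3*z)/3.
Apply parts 3 times (tabular method): alternate signs, differentiate u down to 0, integrate dv up.

z**3*sin(3*z)/3 + 2*z**2*sin(3*z)/3 + z**2*cos(3*z)/3 + 4*z*sin(3*z)/9 + 4*z*cos(3*z)/9 - 22*sin(3*z)/27 + 4*cos(3*z)/27 + C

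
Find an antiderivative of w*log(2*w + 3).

Use integration by parts with u = log(2*w + 3), dv = w dw.
Then du = 2/(2*w + 3) dw and v = w**2/2.

w**2*log(2*w + 3)/2 - w**2/4 + 3*w/4 - 9*log(2*w + 3)/8 + C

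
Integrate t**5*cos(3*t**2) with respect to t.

Let u = t², du = 2t dt; rewrite as (1/2)∫ u^2·cos(3u) du.
Now integrate by parts 2 times.

t**4*sin(3*t**2)/6 + t**2*cos(3*t**2)/9 - sin(3*t**2)/27 + C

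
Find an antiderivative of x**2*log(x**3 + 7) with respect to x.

Let u = x**3 + 7, so du = (3*x**2) dx.
The integral becomes (1/3)·∫ log(u) du; integrate by parts with u′=log(u), dv′=du.

x**3*log(x**3 + 7)/3 - x**3/3 + 7*log(x**3 + 7)/3 + C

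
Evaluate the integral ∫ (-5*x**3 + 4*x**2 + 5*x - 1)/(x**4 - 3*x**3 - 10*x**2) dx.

-53*log(x)/100 - 501*log(x - 5)/175 - 45*log(x + 2)/28 - 1/(10*x) + C

Factor the denominator: x**2*(x - 5)*(x + 2).
Partial-fraction decomposition: -45/(28*(x + 2)) - 501/(175*(x - 5)) - 53/(100*x) + 1/(10*x**2).
Integrate each term; A/(x−a) gives A·log|x−a|; A/(x−a)² gives −A/(x−a).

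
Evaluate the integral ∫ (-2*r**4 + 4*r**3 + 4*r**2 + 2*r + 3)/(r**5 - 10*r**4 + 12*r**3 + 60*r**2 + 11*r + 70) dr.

-3217*log(r - 7)/900 + 7*log(r - 5)/4 - 7*log(r + 2)/45 - log(r**2 + 1)/100 - atan(r)/25 + C

Factor the denominator: (r - 7)*(r - 5)*(r + 2)*(r**2 + 1).
Partial-fraction decomposition: -(r + 2)/(50*(r**2 + 1)) - 7/(45*(r + 2)) + 7/(4*(r - 5)) - 3217/(900*(r - 7)).
Integrate each term; A/(r−a) gives A·log|r−a|; the (Br+D)/(r²+p²) term gives a log and an atan.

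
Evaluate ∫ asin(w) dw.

Use integration by parts with u = arcsin(w), dv = dw.
Then du = 1/sqrt(-w**2 + 1) dw.

w*asin(w) + sqrt(-w**2 + 1) + C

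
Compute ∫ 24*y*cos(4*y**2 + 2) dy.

3*sin(4*y**2 + 2) + C

Let u = 4*y**2 + 2, so du = (8*y) dy.
Rewriting, the integral becomes 3·∫ cos(u) du = 3·sin(u).
Substituting back, u = 4*y**2 + 2.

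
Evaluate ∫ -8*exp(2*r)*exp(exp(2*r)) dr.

Let u = exp(2*r), so du = (2*exp(2*r)) dr.
Rewriting, the integral becomes -4·∫ e^u du = -4·e^u.
Substituting back, u = exp(2*r).

-4*exp(exp(2*r)) + C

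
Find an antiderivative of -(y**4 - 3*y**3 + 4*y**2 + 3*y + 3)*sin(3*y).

y**4*cos(3*y)/3 - 4*y**3*sin(3*y)/9 - y**3*cos(3*y) + y**2*sin(3*y) + 8*y**2*cos(3*y)/9 - 16*y*sin(3*y)/27 + 5*y*cos(3*y)/3 - 5*sin(3*y)/9 + 65*cos(3*y)/81 + C

Use integration by parts with u = y**4 - 3*y**3 + 4*y**2 + 3*y + 3, dv = -sin(3*y) dy, so v = cos(3*y)/3.
Apply parts 4 times (tabular method): alternate signs, differentiate u down to 0, integrate dv up.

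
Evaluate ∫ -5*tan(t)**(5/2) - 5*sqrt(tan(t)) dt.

-10*tan(t)**(3/2)/3 + C

Let u = tan(t), so du = (tan(t)**2 + 1) dt.
Rewriting, the integral becomes -5·∫ √u du = -5·(2/3)u^(3/2).
Substituting back, u = tan(t).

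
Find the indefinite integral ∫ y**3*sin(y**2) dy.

Let u = y², du = 2y dy; rewrite as (1/2)∫ u^1·sin(1u) du.
Now integrate by parts 1 time.

-y**2*cos(y**2)/2 + sin(y**2)/2 + C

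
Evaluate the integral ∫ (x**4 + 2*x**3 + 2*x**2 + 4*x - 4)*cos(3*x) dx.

Use integration by parts with u = x**4 + 2*x**3 + 2*x**2 + 4*x - 4, dv = cos(3*x) dx, so v = sin(3*x)/3.
Apply parts 4 times (tabular method): alternate signs, differentiate u down to 0, integrate dv up.

x**4*sin(3*x)/3 + 2*x**3*sin(3*x)/3 + 4*x**3*cos(3*x)/9 + 2*x**2*sin(3*x)/9 + 2*x**2*cos(3*x)/3 + 8*x*sin(3*x)/9 + 4*x*cos(3*x)/27 - 112*sin(3*x)/81 + 8*cos(3*x)/27 + C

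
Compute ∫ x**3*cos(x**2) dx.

Let u = x², du = 2x dx; rewrite as (1/2)∫ u^1·cos(1u) du.
Now integrate by parts 1 time.

x**2*sin(x**2)/2 + cos(x**2)/2 + C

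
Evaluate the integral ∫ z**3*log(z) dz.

z**4*log(z)/4 - z**4/16 + C

Use integration by parts with u = log(z), dv = z**3 dz.
Then du = 1/z dz and v = z**4/4.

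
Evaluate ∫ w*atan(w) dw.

Use integration by parts with u = arctan(w), dv = w dw.
Then du = 1/(w**2 + 1) dw.

w**2*atan(w)/2 - w/2 + atan(w)/2 + C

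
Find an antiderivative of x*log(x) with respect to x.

Use integration by parts with u = log(x), dv = x dx.
Then du = 1/x dx and v = x**2/2.

x**2*log(x)/2 - x**2/4 + C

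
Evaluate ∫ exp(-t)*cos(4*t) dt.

Let I denote the integral. Integrate by parts with u = cos(4*t), dv = exp(-t) dt, so v = -exp(-t): I = -exp(-t)*cos(4*t) − 4·∫ exp(-t)*sin(4*t) dt.
Apply parts again with u = sin(4*t), dv = exp(-t) dt: ∫ exp(-t)*sin(4*t) dt = -exp(-t)*sin(4*t) + 4·I. Substituting back brings back I: I = 4*exp(-t)*sin(4*t) - exp(-t)*cos(4*t) − 16·I.
Solving for I: (1 + 16)·I equals the remaining terms, so I = (1/17)·(4*exp(-t)*sin(4*t) - exp(-t)*cos(4*t)).

4*exp(-t)*sin(4*t)/17 - exp(-t)*cos(4*t)/17 + C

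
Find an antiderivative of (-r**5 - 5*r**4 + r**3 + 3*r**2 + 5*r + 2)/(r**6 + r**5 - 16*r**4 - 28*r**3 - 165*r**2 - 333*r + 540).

Factor the denominator: (r - 5)*(r - 1)*(r + 3)*(r + 4)*(r**2 + 9).
Partial-fraction decomposition: -(5089*r + 12219)/(15300*(r**2 + 9)) + 58/(225*(r + 4)) - 175/(576*(r + 3)) - 1/(160*(r - 1)) - 6023/(9792*(r - 5)).
Integrate each term; A/(r−a) gives A·log|r−a|; the (Br+D)/(r²+p²) term gives a log and an atan.

-6023*log(r - 5)/9792 - log(r - 1)/160 - 175*log(r + 3)/576 + 58*log(r + 4)/225 - 5089*log(r**2 + 9)/30600 - 4073*atan(r/3)/15300 + C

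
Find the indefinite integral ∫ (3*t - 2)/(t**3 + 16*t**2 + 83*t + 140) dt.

-14*log(t + 4)/3 + 17*log(t + 5)/2 - 23*log(t + 7)/6 + C

Factor the denominator: (t + 4)*(t + 5)*(t + 7).
Partial-fraction decomposition: -23/(6*(t + 7)) + 17/(2*(t + 5)) - 14/(3*(t + 4)).
Integrate each term: A/(t−a) contributes A·log|t−a|.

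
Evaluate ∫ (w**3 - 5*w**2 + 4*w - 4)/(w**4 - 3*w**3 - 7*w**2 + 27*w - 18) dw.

Factor the denominator: (w - 3)*(w - 2)*(w - 1)*(w + 3).
Partial-fraction decomposition: 11/(15*(w + 3)) - 1/(2*(w - 1)) + 8/(5*(w - 2)) - 5/(6*(w - 3)).
Integrate each term: A/(w−a) contributes A·log|w−a|.

-5*log(w - 3)/6 + 8*log(w - 2)/5 - log(w - 1)/2 + 11*log(w + 3)/15 + C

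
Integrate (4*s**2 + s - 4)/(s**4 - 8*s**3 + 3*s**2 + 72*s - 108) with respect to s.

Factor the denominator: (s - 6)*(s - 3)*(s - 2)*(s + 3).
Partial-fraction decomposition: -29/(270*(s + 3)) + 7/(10*(s - 2)) - 35/(18*(s - 3)) + 73/(54*(s - 6)).
Integrate each term: A/(s−a) contributes A·log|s−a|.

73*log(s - 6)/54 - 35*log(s - 3)/18 + 7*log(s - 2)/10 - 29*log(s + 3)/270 + C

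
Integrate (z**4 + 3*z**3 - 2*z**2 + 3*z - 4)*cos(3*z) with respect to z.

Use integration by parts with u = z**4 + 3*z**3 - 2*z**2 + 3*z - 4, dv = cos(3*z) dz, so v = sin(3*z)/3.
Apply parts 4 times (tabular method): alternate signs, differentiate u down to 0, integrate dv up.

z**4*sin(3*z)/3 + z**3*sin(3*z) + 4*z**3*cos(3*z)/9 - 10*z**2*sin(3*z)/9 + z**2*cos(3*z) + z*sin(3*z)/3 - 20*z*cos(3*z)/27 - 88*sin(3*z)/81 + cos(3*z)/9 + C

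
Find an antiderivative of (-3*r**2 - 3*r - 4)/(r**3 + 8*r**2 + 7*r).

Factor the denominator: r*(r + 1)*(r + 7).
Partial-fraction decomposition: -65/(21*(r + 7)) + 2/(3*(r + 1)) - 4/(7*r).
Integrate each term: A/(r−a) contributes A·log|r−a|.

-4*log(r)/7 + 2*log(r + 1)/3 - 65*log(r + 7)/21 + C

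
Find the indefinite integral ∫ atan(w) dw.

w*atan(w) - log(w**2 + 1)/2 + C

Use integration by parts with u = arctan(w), dv = dw.
Then du = 1/(w**2 + 1) dw.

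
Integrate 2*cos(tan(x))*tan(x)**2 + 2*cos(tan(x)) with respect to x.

Let u = tan(x), so du = (tan(x)**2 + 1) dx.
Rewriting, the integral becomes 2·∫ cos(u) du = 2·sin(u).
Substituting back, u = tan(x).

2*sin(tan(x)) + C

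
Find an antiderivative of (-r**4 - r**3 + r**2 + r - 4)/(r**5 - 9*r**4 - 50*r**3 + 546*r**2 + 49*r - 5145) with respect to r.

5311*log(r - 7)/4900 - 181*log(r - 5)/96 + 13*log(r + 3)/800 - 505*log(r + 7)/2352 + 673/(70*r - 490) + C

Factor the denominator: (r - 7)**2*(r - 5)*(r + 3)*(r + 7).
Partial-fraction decomposition: -505/(2352*(r + 7)) + 13/(800*(r + 3)) - 181/(96*(r - 5)) + 5311/(4900*(r - 7)) - 673/(70*(r - 7)**2).
Integrate each term; A/(r−a) gives A·log|r−a|; A/(r−a)² gives −A/(r−a).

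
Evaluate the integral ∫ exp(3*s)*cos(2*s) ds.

2*exp(3*s)*sin(2*s)/13 + 3*exp(3*s)*cos(2*s)/13 + C

Let I denote the integral. Integrate by parts with u = cos(2*s), dv = exp(3*s) ds, so v = exp(3*s)/3: I = exp(3*s)*cos(2*s)/3 + (2/3)·∫ exp(3*s)*sin(2*s) ds.
Apply parts again with u = sin(2*s), dv = exp(3*s) ds: ∫ exp(3*s)*sin(2*s) ds = exp(3*s)*sin(2*s)/3 − (2/3)·I. Substituting back brings back I: I = 2*exp(3*s)*sin(2*s)/9 + exp(3*s)*cos(2*s)/3 − (4/9)·I.
Solving for I: (1 + 4/9)·I equals the remaining terms, so I = (9/13)·(2*exp(3*s)*sin(2*s)/9 + exp(3*s)*cos(2*s)/3).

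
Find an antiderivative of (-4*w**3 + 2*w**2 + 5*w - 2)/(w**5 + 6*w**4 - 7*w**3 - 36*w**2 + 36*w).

Factor the denominator: w*(w - 2)*(w - 1)*(w + 3)*(w + 6).
Partial-fraction decomposition: 113/(126*(w + 6)) - 109/(180*(w + 3)) - 1/(28*(w - 1)) - 1/(5*(w - 2)) - 1/(18*w).
Integrate each term: A/(w−a) contributes A·log|w−a|.

-log(w)/18 - log(w - 2)/5 - log(w - 1)/28 - 109*log(w + 3)/180 + 113*log(w + 6)/126 + C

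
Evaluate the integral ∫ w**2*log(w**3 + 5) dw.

w**3*log(w**3 + 5)/3 - w**3/3 + 5*log(w**3 + 5)/3 + C

Let u = w**3 + 5, so du = (3*w**2) dw.
The integral becomes (1/3)·∫ log(u) du; integrate by parts with u′=log(u), dv′=du.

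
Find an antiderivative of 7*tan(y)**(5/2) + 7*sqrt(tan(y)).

14*tan(y)**(3/2)/3 + C

Let u = tan(y), so du = (tan(y)**2 + 1) dy.
Rewriting, the integral becomes 7·∫ √u du = 7·(2/3)u^(3/2).
Substituting back, u = tan(y).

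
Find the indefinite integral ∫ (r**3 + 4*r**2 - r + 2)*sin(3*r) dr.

-r**3*cos(3*r)/3 + r**2*sin(3*r)/3 - 4*r**2*cos(3*r)/3 + 8*r*sin(3*r)/9 + 5*r*cos(3*r)/9 - 5*sin(3*r)/27 - 10*cos(3*r)/27 + C

Use integration by parts with u = r**3 + 4*r**2 - r + 2, dv = sin(3*r) dr, so v = -cos(3*r)/3.
Apply parts 3 times (tabular method): alternate signs, differentiate u down to 0, integrate dv up.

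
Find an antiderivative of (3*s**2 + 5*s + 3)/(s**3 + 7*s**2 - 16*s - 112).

71*log(s - 4)/88 - 31*log(s + 4)/24 + 115*log(s + 7)/33 + C

Factor the denominator: (s - 4)*(s + 4)*(s + 7).
Partial-fraction decomposition: 115/(33*(s + 7)) - 31/(24*(s + 4)) + 71/(88*(s - 4)).
Integrate each term: A/(s−a) contributes A·log|s−a|.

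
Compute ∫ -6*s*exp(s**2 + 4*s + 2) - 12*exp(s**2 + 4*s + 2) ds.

-3*exp(s**2 + 4*s + 2) + C

Let u = s**2 + 4*s + 2, so du = (2*s + 4) ds.
Rewriting, the integral becomes -3·∫ e^u du = -3·e^u.
Substituting back, u = s**2 + 4*s + 2.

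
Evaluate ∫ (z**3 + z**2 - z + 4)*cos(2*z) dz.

z**3*sin(2*z)/2 + z**2*sin(2*z)/2 + 3*z**2*cos(2*z)/4 - 5*z*sin(2*z)/4 + z*cos(2*z)/2 + 7*sin(2*z)/4 - 5*cos(2*z)/8 + C

Use integration by parts with u = z**3 + z**2 - z + 4, dv = cos(2*z) dz, so v = sin(2*z)/2.
Apply parts 3 times (tabular method): alternate signs, differentiate u down to 0, integrate dv up.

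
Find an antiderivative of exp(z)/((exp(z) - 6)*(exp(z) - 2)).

log(exp(z) - 6)/4 - log(exp(z) - 2)/4 + C

Let u = e^z, du = e^z dz.
The integral becomes ∫ du/((u-2)(u-6)); decompose into partial fractions.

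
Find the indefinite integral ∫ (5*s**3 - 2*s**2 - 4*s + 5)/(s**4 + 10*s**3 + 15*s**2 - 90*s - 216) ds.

55*log(s - 3)/189 + 68*log(s + 3)/9 - 331*log(s + 4)/14 + 1123*log(s + 6)/54 + C

Factor the denominator: (s - 3)*(s + 3)*(s + 4)*(s + 6).
Partial-fraction decomposition: 1123/(54*(s + 6)) - 331/(14*(s + 4)) + 68/(9*(s + 3)) + 55/(189*(s - 3)).
Integrate each term: A/(s−a) contributes A·log|s−a|.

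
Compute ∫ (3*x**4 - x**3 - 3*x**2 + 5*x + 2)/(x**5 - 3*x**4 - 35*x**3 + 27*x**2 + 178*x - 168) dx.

45*log(x - 7)/22 - 4*log(x - 2)/15 + log(x - 1)/20 - 23*log(x + 3)/20 + 383*log(x + 4)/165 + C

Factor the denominator: (x - 7)*(x - 2)*(x - 1)*(x + 3)*(x + 4).
Partial-fraction decomposition: 383/(165*(x + 4)) - 23/(20*(x + 3)) + 1/(20*(x - 1)) - 4/(15*(x - 2)) + 45/(22*(x - 7)).
Integrate each term: A/(x−a) contributes A·log|x−a|.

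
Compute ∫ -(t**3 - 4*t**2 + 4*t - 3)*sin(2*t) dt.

Use integration by parts with u = t**3 - 4*t**2 + 4*t - 3, dv = -sin(2*t) dt, so v = cos(2*t)/2.
Apply parts 3 times (tabular method): alternate signs, differentiate u down to 0, integrate dv up.

t**3*cos(2*t)/2 - 3*t**2*sin(2*t)/4 - 2*t**2*cos(2*t) + 2*t*sin(2*t) + 5*t*cos(2*t)/4 - 5*sin(2*t)/8 - cos(2*t)/2 + C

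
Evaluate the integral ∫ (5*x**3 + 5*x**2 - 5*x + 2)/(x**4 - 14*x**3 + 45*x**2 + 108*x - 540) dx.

-6965*log(x - 6)/81 + 727*log(x - 5)/8 + 73*log(x + 3)/648 - 1232/(9*x - 54) + C

Factor the denominator: (x - 6)**2*(x - 5)*(x + 3).
Partial-fraction decomposition: 73/(648*(x + 3)) + 727/(8*(x - 5)) - 6965/(81*(x - 6)) + 1232/(9*(x - 6)**2).
Integrate each term; A/(x−a) gives A·log|x−a|; A/(x−a)² gives −A/(x−a).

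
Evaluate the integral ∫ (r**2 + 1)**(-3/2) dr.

r/sqrt(r**2 + 1) + C

Substitute r = tan(θ), so dr = sec(θ)^2 dθ and the radical becomes sqrt(r**2 + 1) = sec(θ) by the Pythagorean identity.
Integrate the resulting trig expression in θ, then back-substitute tan(θ) = r, sec(θ) = sqrt(r**2 + 1) (absorbing any constant into C).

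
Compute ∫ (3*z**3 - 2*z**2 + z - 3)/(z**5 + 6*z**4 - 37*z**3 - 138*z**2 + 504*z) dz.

-log(z)/168 + 161*log(z - 4)/440 - 7*log(z - 3)/30 + 27*log(z + 6)/20 - 1137*log(z + 7)/770 + C

Factor the denominator: z*(z - 4)*(z - 3)*(z + 6)*(z + 7).
Partial-fraction decomposition: -1137/(770*(z + 7)) + 27/(20*(z + 6)) - 7/(30*(z - 3)) + 161/(440*(z - 4)) - 1/(168*z).
Integrate each term: A/(z−a) contributes A·log|z−a|.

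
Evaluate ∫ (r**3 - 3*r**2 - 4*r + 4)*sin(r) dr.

-r**3*cos(r) + 3*r**2*sin(r) + 3*r**2*cos(r) - 6*r*sin(r) + 10*r*cos(r) - 10*sin(r) - 10*cos(r) + C

Use integration by parts with u = r**3 - 3*r**2 - 4*r + 4, dv = sin(r) dr, so v = -cos(r).
Apply parts 3 times (tabular method): alternate signs, differentiate u down to 0, integrate dv up.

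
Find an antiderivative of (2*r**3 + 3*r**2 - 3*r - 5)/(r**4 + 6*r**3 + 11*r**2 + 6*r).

Factor the denominator: r*(r + 1)*(r + 2)*(r + 3).
Partial-fraction decomposition: 23/(6*(r + 3)) - 3/(2*(r + 2)) + 1/(2*(r + 1)) - 5/(6*r).
Integrate each term: A/(r−a) contributes A·log|r−a|.

-5*log(r)/6 + log(r + 1)/2 - 3*log(r + 2)/2 + 23*log(r + 3)/6 + C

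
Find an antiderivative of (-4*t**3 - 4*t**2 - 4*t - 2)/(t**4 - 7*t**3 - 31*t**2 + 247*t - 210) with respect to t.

-799*log(t - 7)/78 + 311*log(t - 5)/44 - log(t - 1)/12 - 106*log(t + 6)/143 + C

Factor the denominator: (t - 7)*(t - 5)*(t - 1)*(t + 6).
Partial-fraction decomposition: -106/(143*(t + 6)) - 1/(12*(t - 1)) + 311/(44*(t - 5)) - 799/(78*(t - 7)).
Integrate each term: A/(t−a) contributes A·log|t−a|.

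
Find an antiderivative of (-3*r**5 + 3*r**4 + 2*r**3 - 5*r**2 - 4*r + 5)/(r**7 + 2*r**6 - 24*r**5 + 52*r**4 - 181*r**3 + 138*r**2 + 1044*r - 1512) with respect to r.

Factor the denominator: (r - 3)*(r - 2)**2*(r + 2)*(r + 7)*(r**2 + 9).
Partial-fraction decomposition: -(2387*r + 48831)/(88218*(r**2 + 9)) + 28363/(117450*(r + 7)) - 121/(5200*(r + 2)) + 75917/(219024*(r - 2)) + 55/(468*(r - 2)**2) - 121/(225*(r - 3)).
Integrate each term; A/(r−a) gives A·log|r−a|; the (Br+D)/(r²+p²) term gives a log and an atan.

-121*log(r - 3)/225 + 75917*log(r - 2)/219024 - 121*log(r + 2)/5200 + 28363*log(r + 7)/117450 - 2387*log(r**2 + 9)/176436 - 16277*atan(r/3)/88218 - 55/(468*r - 936) + C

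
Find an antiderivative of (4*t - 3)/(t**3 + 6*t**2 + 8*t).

Factor the denominator: t*(t + 2)*(t + 4).
Partial-fraction decomposition: -19/(8*(t + 4)) + 11/(4*(t + 2)) - 3/(8*t).
Integrate each term: A/(t−a) contributes A·log|t−a|.

-3*log(t)/8 + 11*log(t + 2)/4 - 19*log(t + 4)/8 + C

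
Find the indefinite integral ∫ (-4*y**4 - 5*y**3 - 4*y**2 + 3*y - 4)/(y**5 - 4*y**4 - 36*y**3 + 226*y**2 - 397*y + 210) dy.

Factor the denominator: (y - 5)*(y - 3)*(y - 2)*(y - 1)*(y + 7).
Partial-fraction decomposition: -811/(864*(y + 7)) + 7/(32*(y - 1)) - 118/(27*(y - 2)) + 49/(4*(y - 3)) - 1607/(144*(y - 5)).
Integrate each term: A/(y−a) contributes A·log|y−a|.

-1607*log(y - 5)/144 + 49*log(y - 3)/4 - 118*log(y - 2)/27 + 7*log(y - 1)/32 - 811*log(y + 7)/864 + C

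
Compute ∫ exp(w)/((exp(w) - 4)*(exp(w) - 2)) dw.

log(exp(w) - 4)/2 - log(exp(w) - 2)/2 + C

Let u = e^w, du = e^w dw.
The integral becomes ∫ du/((u-4)(u-2)); decompose into partial fractions.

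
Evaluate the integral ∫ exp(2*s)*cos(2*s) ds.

Let I denote the integral. Integrate by parts with u = cos(2*s), dv = exp(2*s) ds, so v = exp(2*s)/2: I = exp(2*s)*cos(2*s)/2 + ∫ exp(2*s)*sin(2*s) ds.
Apply parts again with u = sin(2*s), dv = exp(2*s) ds: ∫ exp(2*s)*sin(2*s) ds = exp(2*s)*sin(2*s)/2 − I. Substituting back brings back I: I = exp(2*s)*sin(2*s)/2 + exp(2*s)*cos(2*s)/2 − I.
Solving for I: (1 + 1)·I equals the remaining terms, so I = (1/2)·(exp(2*s)*sin(2*s)/2 + exp(2*s)*cos(2*s)/2).

exp(2*s)*sin(2*s)/4 + exp(2*s)*cos(2*s)/4 + C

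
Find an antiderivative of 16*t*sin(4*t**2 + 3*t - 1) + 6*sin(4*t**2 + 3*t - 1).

-2*cos(4*t**2 + 3*t - 1) + C

Let u = 4*t**2 + 3*t - 1, so du = (8*t + 3) dt.
Rewriting, the integral becomes 2·∫ sin(u) du = 2·-cos(u).
Substituting back, u = 4*t**2 + 3*t - 1.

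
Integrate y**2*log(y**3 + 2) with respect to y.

Let u = y**3 + 2, so du = (3*y**2) dy.
The integral becomes (1/3)·∫ log(u) du; integrate by parts with u′=log(u), dv′=du.

y**3*log(y**3 + 2)/3 - y**3/3 + 2*log(y**3 + 2)/3 + C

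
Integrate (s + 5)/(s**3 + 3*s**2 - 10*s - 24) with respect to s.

8*log(s - 3)/35 - 3*log(s + 2)/10 + log(s + 4)/14 + C

Factor the denominator: (s - 3)*(s + 2)*(s + 4).
Partial-fraction decomposition: 1/(14*(s + 4)) - 3/(10*(s + 2)) + 8/(35*(s - 3)).
Integrate each term: A/(s−a) contributes A·log|s−a|.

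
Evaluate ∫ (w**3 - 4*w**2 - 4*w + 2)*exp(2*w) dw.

(4*w**3 - 22*w**2 + 6*w + 5)*exp(2*w)/8 + C

Use integration by parts with u = w**3 - 4*w**2 - 4*w + 2, dv = exp(2*w) dw, so v = exp(2*w)/2.
Apply parts 3 times (tabular method): alternate signs, differentiate u down to 0, integrate dv up.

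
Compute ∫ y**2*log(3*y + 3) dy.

Use integration by parts with u = log(3*y + 3), dv = y**2 dy.
Then du = 3/(3*y + 3) dy and v = y**3/3.

y**3*log(3*y + 3)/3 - y**3/9 + y**2/6 - y/3 + log(y + 1)/3 + C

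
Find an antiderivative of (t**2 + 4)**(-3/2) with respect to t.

t/(4*sqrt(t**2 + 4)) + C

Substitute t = 2·tan(θ), so dt = 2·sec(θ)^2 dθ and the radical becomes sqrt(t**2 + 4) = 2·sec(θ) by the Pythagorean identity.
Integrate the resulting trig expression in θ, then back-substitute tan(θ) = t/2, sec(θ) = sqrt(t**2 + 4)/2 (absorbing any constant into C).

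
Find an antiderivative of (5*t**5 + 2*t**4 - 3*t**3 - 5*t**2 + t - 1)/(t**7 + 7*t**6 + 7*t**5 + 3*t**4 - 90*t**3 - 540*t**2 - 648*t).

log(t)/648 + 1253*log(t - 3)/12150 + 58441*log(t + 2)/135200 - 35827*log(t + 6)/38880 + 5849*log(t**2 + 9)/30420 + 12343*atan(t/3)/136890 + 127/(520*t + 1040) + C

Factor the denominator: t*(t - 3)*(t + 2)**2*(t + 6)*(t**2 + 9).
Partial-fraction decomposition: (17547*t + 12343)/(45630*(t**2 + 9)) - 35827/(38880*(t + 6)) + 58441/(135200*(t + 2)) - 127/(520*(t + 2)**2) + 1253/(12150*(t - 3)) + 1/(648*t).
Integrate each term; A/(t−a) gives A·log|t−a|; the (Bt+D)/(t²+p²) term gives a log and an atan.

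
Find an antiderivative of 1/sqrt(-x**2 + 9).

Substitute x = 3·sin(θ), so dx = 3·cos(θ) dθ and the radical becomes sqrt(-x**2 + 9) = 3·cos(θ) by the Pythagorean identity.
Integrate the resulting trig expression in θ, then back-substitute θ = asin(x/3), sin(θ) = x/3, cos(θ) = sqrt(-x**2 + 9)/3 (absorbing any constant into C).

asin(x/3) + C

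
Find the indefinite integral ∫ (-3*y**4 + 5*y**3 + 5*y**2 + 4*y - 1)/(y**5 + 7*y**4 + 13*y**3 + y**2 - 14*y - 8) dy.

Factor the denominator: (y - 1)*(y + 1)**2*(y + 2)*(y + 4).
Partial-fraction decomposition: -205/(18*(y + 4)) + 77/(6*(y + 2)) - 83/(18*(y + 1)) + 4/(3*(y + 1)**2) + 1/(6*(y - 1)).
Integrate each term; A/(y−a) gives A·log|y−a|; A/(y−a)² gives −A/(y−a).

log(y - 1)/6 - 83*log(y + 1)/18 + 77*log(y + 2)/6 - 205*log(y + 4)/18 - 4/(3*y + 3) + C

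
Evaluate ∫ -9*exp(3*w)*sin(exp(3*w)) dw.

3*cos(exp(3*w)) + C

Let u = exp(3*w), so du = (3*exp(3*w)) dw.
Rewriting, the integral becomes -3·∫ sin(u) du = -3·-cos(u).
Substituting back, u = exp(3*w).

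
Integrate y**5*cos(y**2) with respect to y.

y**4*sin(y**2)/2 + y**2*cos(y**2) - sin(y**2) + C

Let u = y², du = 2y dy; rewrite as (1/2)∫ u^2·cos(1u) du.
Now integrate by parts 2 times.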